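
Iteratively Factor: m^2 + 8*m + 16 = (m + 4)*(m + 4)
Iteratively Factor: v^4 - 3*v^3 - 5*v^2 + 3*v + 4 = (v - 1)*(v^3 - 2*v^2 - 7*v - 4) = (v - 4)*(v - 1)*(v^2 + 2*v + 1) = (v - 4)*(v - 1)*(v + 1)*(v + 1)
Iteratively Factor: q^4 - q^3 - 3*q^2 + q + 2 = (q + 1)*(q^3 - 2*q^2 - q + 2) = (q - 1)*(q + 1)*(q^2 - q - 2) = (q - 1)*(q + 1)^2*(q - 2)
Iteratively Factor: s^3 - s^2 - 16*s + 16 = (s - 4)*(s^2 + 3*s - 4) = (s - 4)*(s + 4)*(s - 1)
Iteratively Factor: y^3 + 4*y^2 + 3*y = (y)*(y^2 + 4*y + 3) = y*(y + 1)*(y + 3)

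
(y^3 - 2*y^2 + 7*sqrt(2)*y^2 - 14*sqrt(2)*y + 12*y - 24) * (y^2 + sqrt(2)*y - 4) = y^5 - 2*y^4 + 8*sqrt(2)*y^4 - 16*sqrt(2)*y^3 + 22*y^3 - 44*y^2 - 16*sqrt(2)*y^2 - 48*y + 32*sqrt(2)*y + 96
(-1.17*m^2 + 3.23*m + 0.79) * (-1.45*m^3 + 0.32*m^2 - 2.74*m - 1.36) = 1.6965*m^5 - 5.0579*m^4 + 3.0939*m^3 - 7.0062*m^2 - 6.5574*m - 1.0744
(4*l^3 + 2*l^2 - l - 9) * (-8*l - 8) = -32*l^4 - 48*l^3 - 8*l^2 + 80*l + 72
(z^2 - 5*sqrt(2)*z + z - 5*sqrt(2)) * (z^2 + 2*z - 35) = z^4 - 5*sqrt(2)*z^3 + 3*z^3 - 33*z^2 - 15*sqrt(2)*z^2 - 35*z + 165*sqrt(2)*z + 175*sqrt(2)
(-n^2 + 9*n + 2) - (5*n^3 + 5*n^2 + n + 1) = -5*n^3 - 6*n^2 + 8*n + 1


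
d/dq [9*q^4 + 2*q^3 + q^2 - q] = 36*q^3 + 6*q^2 + 2*q - 1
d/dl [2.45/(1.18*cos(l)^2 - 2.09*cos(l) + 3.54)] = (5.782*cos(l) - 5.1205)*sin(l)/(1.18*cos(l)^2 - 2.09*cos(l) + 3.54)^2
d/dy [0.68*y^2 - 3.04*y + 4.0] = 1.36*y - 3.04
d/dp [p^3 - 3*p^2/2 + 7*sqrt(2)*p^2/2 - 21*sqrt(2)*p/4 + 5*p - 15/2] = 3*p^2 - 3*p + 7*sqrt(2)*p - 21*sqrt(2)/4 + 5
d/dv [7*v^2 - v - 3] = 14*v - 1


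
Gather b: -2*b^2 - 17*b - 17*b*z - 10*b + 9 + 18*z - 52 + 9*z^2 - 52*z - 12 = -2*b^2 + b*(-17*z - 27) + 9*z^2 - 34*z - 55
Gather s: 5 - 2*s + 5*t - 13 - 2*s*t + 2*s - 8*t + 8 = -2*s*t - 3*t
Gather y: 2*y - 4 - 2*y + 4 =0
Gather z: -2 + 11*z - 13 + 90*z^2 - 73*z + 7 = 90*z^2 - 62*z - 8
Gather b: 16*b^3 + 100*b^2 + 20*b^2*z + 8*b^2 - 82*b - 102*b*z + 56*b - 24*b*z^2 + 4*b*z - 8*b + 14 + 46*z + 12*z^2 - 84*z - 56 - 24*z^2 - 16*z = 16*b^3 + b^2*(20*z + 108) + b*(-24*z^2 - 98*z - 34) - 12*z^2 - 54*z - 42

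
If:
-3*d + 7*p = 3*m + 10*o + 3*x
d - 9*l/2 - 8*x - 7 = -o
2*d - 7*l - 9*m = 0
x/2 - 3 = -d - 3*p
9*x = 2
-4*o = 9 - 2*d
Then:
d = 2777/1242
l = -353/207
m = 10190/5589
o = -703/621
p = 811/3726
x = 2/9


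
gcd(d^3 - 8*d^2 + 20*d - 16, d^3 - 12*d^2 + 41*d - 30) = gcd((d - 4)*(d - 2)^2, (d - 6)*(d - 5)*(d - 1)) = 1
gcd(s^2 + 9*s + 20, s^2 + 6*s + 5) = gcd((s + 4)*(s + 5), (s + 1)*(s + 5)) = s + 5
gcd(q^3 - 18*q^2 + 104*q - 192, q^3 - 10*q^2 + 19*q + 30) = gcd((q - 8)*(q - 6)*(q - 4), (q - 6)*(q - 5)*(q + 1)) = q - 6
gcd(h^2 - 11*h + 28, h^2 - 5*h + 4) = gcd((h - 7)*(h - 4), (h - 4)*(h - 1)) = h - 4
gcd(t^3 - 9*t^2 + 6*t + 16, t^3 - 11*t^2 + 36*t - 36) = t - 2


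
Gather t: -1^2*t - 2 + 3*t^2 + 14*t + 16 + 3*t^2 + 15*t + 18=6*t^2 + 28*t + 32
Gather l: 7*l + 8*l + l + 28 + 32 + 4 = 16*l + 64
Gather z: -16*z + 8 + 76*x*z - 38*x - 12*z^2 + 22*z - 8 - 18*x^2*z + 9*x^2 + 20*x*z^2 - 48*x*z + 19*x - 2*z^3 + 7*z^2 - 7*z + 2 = 9*x^2 - 19*x - 2*z^3 + z^2*(20*x - 5) + z*(-18*x^2 + 28*x - 1) + 2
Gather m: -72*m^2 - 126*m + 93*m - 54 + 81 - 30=-72*m^2 - 33*m - 3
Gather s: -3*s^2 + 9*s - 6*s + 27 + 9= -3*s^2 + 3*s + 36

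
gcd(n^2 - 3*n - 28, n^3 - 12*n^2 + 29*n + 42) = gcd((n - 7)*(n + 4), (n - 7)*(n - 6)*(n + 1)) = n - 7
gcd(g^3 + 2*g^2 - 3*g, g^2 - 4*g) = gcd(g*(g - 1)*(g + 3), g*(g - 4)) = g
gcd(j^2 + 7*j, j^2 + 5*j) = j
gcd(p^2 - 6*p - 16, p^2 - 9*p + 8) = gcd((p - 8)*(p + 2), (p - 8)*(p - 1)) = p - 8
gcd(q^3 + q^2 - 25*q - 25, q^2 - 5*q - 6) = q + 1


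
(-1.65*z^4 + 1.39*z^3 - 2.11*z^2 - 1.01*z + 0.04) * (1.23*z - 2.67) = -2.0295*z^5 + 6.1152*z^4 - 6.3066*z^3 + 4.3914*z^2 + 2.7459*z - 0.1068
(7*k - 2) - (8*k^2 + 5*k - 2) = -8*k^2 + 2*k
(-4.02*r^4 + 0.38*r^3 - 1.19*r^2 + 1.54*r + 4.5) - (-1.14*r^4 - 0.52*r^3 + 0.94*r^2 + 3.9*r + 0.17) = -2.88*r^4 + 0.9*r^3 - 2.13*r^2 - 2.36*r + 4.33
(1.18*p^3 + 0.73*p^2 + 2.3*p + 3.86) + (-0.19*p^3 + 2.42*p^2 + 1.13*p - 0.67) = 0.99*p^3 + 3.15*p^2 + 3.43*p + 3.19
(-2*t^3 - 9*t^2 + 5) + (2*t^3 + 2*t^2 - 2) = 3 - 7*t^2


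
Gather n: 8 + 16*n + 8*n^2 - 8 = 8*n^2 + 16*n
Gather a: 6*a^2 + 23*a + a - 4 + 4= 6*a^2 + 24*a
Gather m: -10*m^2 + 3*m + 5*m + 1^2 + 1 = -10*m^2 + 8*m + 2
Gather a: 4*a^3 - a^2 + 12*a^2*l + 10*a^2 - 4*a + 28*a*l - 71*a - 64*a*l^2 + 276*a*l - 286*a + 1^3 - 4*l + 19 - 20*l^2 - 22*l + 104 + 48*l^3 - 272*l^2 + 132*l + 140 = 4*a^3 + a^2*(12*l + 9) + a*(-64*l^2 + 304*l - 361) + 48*l^3 - 292*l^2 + 106*l + 264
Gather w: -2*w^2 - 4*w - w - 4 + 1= -2*w^2 - 5*w - 3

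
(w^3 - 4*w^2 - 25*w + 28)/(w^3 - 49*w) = (w^2 + 3*w - 4)/(w*(w + 7))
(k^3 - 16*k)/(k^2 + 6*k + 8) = k*(k - 4)/(k + 2)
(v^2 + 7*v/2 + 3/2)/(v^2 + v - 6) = (v + 1/2)/(v - 2)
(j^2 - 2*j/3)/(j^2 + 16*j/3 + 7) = j*(3*j - 2)/(3*j^2 + 16*j + 21)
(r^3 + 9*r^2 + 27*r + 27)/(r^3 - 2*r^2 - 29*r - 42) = (r^2 + 6*r + 9)/(r^2 - 5*r - 14)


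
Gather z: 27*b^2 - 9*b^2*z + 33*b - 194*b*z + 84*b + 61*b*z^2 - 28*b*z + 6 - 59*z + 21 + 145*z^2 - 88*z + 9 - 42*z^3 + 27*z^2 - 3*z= 27*b^2 + 117*b - 42*z^3 + z^2*(61*b + 172) + z*(-9*b^2 - 222*b - 150) + 36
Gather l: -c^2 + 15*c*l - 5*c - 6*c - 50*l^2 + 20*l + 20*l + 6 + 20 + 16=-c^2 - 11*c - 50*l^2 + l*(15*c + 40) + 42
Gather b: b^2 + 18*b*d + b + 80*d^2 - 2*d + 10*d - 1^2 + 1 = b^2 + b*(18*d + 1) + 80*d^2 + 8*d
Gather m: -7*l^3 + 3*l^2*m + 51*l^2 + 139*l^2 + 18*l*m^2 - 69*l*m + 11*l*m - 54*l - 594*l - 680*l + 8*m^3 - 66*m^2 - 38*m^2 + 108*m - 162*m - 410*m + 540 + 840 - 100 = -7*l^3 + 190*l^2 - 1328*l + 8*m^3 + m^2*(18*l - 104) + m*(3*l^2 - 58*l - 464) + 1280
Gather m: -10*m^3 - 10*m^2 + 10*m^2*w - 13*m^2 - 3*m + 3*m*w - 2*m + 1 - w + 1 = -10*m^3 + m^2*(10*w - 23) + m*(3*w - 5) - w + 2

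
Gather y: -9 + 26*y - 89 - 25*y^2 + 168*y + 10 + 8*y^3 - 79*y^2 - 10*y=8*y^3 - 104*y^2 + 184*y - 88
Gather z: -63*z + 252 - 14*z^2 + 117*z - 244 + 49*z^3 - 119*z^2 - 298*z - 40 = 49*z^3 - 133*z^2 - 244*z - 32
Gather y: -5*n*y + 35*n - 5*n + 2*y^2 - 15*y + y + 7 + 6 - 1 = 30*n + 2*y^2 + y*(-5*n - 14) + 12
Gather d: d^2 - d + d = d^2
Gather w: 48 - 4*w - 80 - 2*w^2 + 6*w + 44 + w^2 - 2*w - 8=4 - w^2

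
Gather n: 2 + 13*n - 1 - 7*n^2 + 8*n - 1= -7*n^2 + 21*n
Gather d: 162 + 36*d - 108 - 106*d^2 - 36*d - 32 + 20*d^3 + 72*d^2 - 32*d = 20*d^3 - 34*d^2 - 32*d + 22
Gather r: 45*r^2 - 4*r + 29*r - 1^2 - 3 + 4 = 45*r^2 + 25*r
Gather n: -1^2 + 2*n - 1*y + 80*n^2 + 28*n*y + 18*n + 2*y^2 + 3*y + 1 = 80*n^2 + n*(28*y + 20) + 2*y^2 + 2*y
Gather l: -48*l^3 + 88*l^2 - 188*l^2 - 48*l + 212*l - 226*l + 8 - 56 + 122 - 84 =-48*l^3 - 100*l^2 - 62*l - 10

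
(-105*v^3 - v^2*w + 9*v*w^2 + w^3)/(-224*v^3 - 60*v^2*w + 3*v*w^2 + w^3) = (15*v^2 - 2*v*w - w^2)/(32*v^2 + 4*v*w - w^2)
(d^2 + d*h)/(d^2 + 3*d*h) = (d + h)/(d + 3*h)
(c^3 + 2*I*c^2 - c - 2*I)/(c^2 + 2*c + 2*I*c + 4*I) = (c^2 - 1)/(c + 2)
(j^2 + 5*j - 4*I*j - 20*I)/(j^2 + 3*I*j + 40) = (j^2 + j*(5 - 4*I) - 20*I)/(j^2 + 3*I*j + 40)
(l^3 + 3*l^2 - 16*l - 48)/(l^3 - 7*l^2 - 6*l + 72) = (l + 4)/(l - 6)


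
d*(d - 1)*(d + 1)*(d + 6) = d^4 + 6*d^3 - d^2 - 6*d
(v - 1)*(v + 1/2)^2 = v^3 - 3*v/4 - 1/4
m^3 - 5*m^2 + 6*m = m*(m - 3)*(m - 2)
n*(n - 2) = n^2 - 2*n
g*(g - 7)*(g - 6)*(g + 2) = g^4 - 11*g^3 + 16*g^2 + 84*g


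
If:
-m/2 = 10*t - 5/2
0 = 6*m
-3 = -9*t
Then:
No Solution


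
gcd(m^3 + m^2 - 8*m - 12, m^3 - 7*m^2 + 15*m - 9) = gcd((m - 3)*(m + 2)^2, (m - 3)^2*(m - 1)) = m - 3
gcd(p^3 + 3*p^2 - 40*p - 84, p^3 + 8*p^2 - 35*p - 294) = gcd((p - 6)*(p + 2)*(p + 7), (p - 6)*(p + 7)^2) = p^2 + p - 42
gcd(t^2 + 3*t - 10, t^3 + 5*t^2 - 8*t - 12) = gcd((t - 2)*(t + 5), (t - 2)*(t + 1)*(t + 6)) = t - 2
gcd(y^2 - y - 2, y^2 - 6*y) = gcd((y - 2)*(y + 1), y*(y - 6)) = 1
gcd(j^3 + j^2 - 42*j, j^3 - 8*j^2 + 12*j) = j^2 - 6*j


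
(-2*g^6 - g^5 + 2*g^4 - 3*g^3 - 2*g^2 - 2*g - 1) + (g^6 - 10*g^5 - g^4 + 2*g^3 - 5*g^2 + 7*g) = -g^6 - 11*g^5 + g^4 - g^3 - 7*g^2 + 5*g - 1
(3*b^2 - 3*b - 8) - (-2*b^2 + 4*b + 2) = 5*b^2 - 7*b - 10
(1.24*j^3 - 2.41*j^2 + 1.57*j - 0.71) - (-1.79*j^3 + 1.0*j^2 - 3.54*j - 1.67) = 3.03*j^3 - 3.41*j^2 + 5.11*j + 0.96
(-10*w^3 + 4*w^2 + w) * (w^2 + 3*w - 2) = -10*w^5 - 26*w^4 + 33*w^3 - 5*w^2 - 2*w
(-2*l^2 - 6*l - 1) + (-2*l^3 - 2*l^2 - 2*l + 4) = -2*l^3 - 4*l^2 - 8*l + 3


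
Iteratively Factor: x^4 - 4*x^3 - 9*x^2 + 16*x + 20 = (x - 5)*(x^3 + x^2 - 4*x - 4) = (x - 5)*(x + 2)*(x^2 - x - 2) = (x - 5)*(x - 2)*(x + 2)*(x + 1)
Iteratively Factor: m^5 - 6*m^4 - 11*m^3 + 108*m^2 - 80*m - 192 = (m + 4)*(m^4 - 10*m^3 + 29*m^2 - 8*m - 48) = (m + 1)*(m + 4)*(m^3 - 11*m^2 + 40*m - 48) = (m - 4)*(m + 1)*(m + 4)*(m^2 - 7*m + 12) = (m - 4)*(m - 3)*(m + 1)*(m + 4)*(m - 4)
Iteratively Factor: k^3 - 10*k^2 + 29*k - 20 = (k - 4)*(k^2 - 6*k + 5) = (k - 4)*(k - 1)*(k - 5)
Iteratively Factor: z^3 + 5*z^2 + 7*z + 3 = (z + 1)*(z^2 + 4*z + 3) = (z + 1)*(z + 3)*(z + 1)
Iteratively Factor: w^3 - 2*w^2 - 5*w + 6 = (w + 2)*(w^2 - 4*w + 3) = (w - 3)*(w + 2)*(w - 1)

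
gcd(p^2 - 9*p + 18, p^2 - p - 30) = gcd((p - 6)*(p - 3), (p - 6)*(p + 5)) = p - 6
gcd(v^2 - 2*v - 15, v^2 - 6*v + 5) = v - 5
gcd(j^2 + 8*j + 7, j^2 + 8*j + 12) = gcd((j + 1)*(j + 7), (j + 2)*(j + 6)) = 1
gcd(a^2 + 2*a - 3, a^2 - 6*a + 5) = a - 1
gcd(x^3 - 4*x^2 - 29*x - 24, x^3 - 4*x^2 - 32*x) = x - 8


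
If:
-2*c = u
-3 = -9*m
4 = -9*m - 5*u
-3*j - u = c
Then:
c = 7/10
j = 7/30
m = 1/3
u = -7/5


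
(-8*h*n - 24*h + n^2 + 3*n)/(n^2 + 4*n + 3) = (-8*h + n)/(n + 1)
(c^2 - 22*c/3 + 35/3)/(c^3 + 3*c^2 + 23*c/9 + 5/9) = 3*(3*c^2 - 22*c + 35)/(9*c^3 + 27*c^2 + 23*c + 5)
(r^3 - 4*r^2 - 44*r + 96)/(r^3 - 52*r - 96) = (r - 2)/(r + 2)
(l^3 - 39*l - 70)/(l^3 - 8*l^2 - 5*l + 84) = (l^2 + 7*l + 10)/(l^2 - l - 12)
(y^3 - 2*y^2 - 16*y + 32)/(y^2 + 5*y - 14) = (y^2 - 16)/(y + 7)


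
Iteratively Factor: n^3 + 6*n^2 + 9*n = (n + 3)*(n^2 + 3*n) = n*(n + 3)*(n + 3)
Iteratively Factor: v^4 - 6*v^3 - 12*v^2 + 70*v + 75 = (v + 3)*(v^3 - 9*v^2 + 15*v + 25) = (v - 5)*(v + 3)*(v^2 - 4*v - 5) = (v - 5)^2*(v + 3)*(v + 1)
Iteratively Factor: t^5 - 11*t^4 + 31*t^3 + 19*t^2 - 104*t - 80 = (t - 5)*(t^4 - 6*t^3 + t^2 + 24*t + 16) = (t - 5)*(t + 1)*(t^3 - 7*t^2 + 8*t + 16) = (t - 5)*(t + 1)^2*(t^2 - 8*t + 16) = (t - 5)*(t - 4)*(t + 1)^2*(t - 4)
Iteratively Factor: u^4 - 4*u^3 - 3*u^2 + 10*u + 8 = (u + 1)*(u^3 - 5*u^2 + 2*u + 8) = (u - 2)*(u + 1)*(u^2 - 3*u - 4) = (u - 4)*(u - 2)*(u + 1)*(u + 1)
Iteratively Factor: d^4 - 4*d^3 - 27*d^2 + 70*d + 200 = (d - 5)*(d^3 + d^2 - 22*d - 40) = (d - 5)*(d + 2)*(d^2 - d - 20) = (d - 5)*(d + 2)*(d + 4)*(d - 5)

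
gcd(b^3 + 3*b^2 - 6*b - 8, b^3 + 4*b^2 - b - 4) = b^2 + 5*b + 4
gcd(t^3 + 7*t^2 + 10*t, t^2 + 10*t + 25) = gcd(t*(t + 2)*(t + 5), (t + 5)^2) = t + 5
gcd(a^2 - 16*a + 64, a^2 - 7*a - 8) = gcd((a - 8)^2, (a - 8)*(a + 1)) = a - 8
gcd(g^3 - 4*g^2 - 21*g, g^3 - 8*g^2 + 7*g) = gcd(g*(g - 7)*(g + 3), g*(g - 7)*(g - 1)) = g^2 - 7*g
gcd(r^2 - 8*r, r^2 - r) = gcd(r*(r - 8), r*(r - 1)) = r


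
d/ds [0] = 0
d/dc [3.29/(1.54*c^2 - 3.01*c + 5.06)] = (9.9029 - 10.1332*c)/(1.54*c^2 - 3.01*c + 5.06)^2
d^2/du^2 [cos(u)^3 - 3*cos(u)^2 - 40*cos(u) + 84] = 157*cos(u)/4 + 6*cos(2*u) - 9*cos(3*u)/4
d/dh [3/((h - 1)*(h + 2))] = 3*(-2*h - 1)/(h^4 + 2*h^3 - 3*h^2 - 4*h + 4)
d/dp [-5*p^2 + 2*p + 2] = 2 - 10*p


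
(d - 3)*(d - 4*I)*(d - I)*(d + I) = d^4 - 3*d^3 - 4*I*d^3 + d^2 + 12*I*d^2 - 3*d - 4*I*d + 12*I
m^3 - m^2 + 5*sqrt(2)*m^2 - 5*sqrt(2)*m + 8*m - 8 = (m - 1)*(m + sqrt(2))*(m + 4*sqrt(2))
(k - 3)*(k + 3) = k^2 - 9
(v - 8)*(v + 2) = v^2 - 6*v - 16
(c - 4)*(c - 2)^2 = c^3 - 8*c^2 + 20*c - 16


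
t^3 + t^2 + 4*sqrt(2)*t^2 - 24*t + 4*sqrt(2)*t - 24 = (t + 1)*(t - 2*sqrt(2))*(t + 6*sqrt(2))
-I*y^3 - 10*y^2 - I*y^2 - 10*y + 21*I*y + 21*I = (y - 7*I)*(y - 3*I)*(-I*y - I)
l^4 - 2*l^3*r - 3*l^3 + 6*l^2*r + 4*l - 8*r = (l - 2)^2*(l + 1)*(l - 2*r)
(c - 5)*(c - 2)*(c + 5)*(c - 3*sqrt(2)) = c^4 - 3*sqrt(2)*c^3 - 2*c^3 - 25*c^2 + 6*sqrt(2)*c^2 + 50*c + 75*sqrt(2)*c - 150*sqrt(2)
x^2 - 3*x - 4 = (x - 4)*(x + 1)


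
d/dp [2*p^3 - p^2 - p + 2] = 6*p^2 - 2*p - 1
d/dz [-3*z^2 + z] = 1 - 6*z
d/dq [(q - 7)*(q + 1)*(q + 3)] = 3*q^2 - 6*q - 25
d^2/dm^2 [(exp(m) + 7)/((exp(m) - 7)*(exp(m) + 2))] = (exp(4*m) + 33*exp(3*m) - 21*exp(2*m) + 497*exp(m) - 294)*exp(m)/(exp(6*m) - 15*exp(5*m) + 33*exp(4*m) + 295*exp(3*m) - 462*exp(2*m) - 2940*exp(m) - 2744)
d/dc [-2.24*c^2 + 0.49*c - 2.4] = 0.49 - 4.48*c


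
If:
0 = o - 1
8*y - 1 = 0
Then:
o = 1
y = 1/8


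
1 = 1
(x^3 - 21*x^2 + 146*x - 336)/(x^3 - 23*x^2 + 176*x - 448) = (x - 6)/(x - 8)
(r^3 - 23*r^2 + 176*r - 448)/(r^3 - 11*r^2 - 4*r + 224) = (r - 8)/(r + 4)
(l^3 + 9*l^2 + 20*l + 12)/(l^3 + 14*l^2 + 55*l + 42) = (l + 2)/(l + 7)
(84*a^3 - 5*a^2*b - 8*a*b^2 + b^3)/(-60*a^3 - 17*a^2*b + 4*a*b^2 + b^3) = (-7*a + b)/(5*a + b)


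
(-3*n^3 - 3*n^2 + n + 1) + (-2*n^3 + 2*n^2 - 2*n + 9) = -5*n^3 - n^2 - n + 10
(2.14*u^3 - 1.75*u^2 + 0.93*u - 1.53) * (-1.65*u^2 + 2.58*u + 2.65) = -3.531*u^5 + 8.4087*u^4 - 0.3785*u^3 + 0.2864*u^2 - 1.4829*u - 4.0545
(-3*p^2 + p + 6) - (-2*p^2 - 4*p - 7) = -p^2 + 5*p + 13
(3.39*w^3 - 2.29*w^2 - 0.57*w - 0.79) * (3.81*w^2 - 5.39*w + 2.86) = 12.9159*w^5 - 26.997*w^4 + 19.8668*w^3 - 6.487*w^2 + 2.6279*w - 2.2594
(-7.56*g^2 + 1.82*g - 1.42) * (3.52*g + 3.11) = -26.6112*g^3 - 17.1052*g^2 + 0.661799999999999*g - 4.4162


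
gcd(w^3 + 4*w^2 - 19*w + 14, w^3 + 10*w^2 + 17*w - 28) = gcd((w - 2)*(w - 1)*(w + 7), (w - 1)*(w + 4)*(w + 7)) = w^2 + 6*w - 7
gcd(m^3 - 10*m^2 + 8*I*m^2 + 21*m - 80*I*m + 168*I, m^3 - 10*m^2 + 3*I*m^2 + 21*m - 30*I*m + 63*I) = m^2 - 10*m + 21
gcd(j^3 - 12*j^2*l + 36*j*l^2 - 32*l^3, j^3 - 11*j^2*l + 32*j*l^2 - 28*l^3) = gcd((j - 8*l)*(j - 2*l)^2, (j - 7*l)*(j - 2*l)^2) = j^2 - 4*j*l + 4*l^2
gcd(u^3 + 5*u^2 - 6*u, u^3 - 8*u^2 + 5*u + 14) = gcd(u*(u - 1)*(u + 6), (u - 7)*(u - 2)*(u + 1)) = 1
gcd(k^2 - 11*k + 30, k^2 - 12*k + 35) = k - 5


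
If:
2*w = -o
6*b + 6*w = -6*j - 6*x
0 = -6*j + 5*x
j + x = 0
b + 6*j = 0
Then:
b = 0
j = 0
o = 0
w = 0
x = 0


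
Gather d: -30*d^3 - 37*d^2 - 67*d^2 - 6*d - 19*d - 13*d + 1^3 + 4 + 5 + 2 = -30*d^3 - 104*d^2 - 38*d + 12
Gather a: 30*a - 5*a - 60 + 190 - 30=25*a + 100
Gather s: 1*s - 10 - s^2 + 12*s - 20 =-s^2 + 13*s - 30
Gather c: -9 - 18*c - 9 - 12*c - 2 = -30*c - 20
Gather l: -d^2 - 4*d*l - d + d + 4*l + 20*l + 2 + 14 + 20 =-d^2 + l*(24 - 4*d) + 36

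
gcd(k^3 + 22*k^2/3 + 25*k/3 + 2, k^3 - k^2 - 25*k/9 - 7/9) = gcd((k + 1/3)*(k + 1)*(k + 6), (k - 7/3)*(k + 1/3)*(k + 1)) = k^2 + 4*k/3 + 1/3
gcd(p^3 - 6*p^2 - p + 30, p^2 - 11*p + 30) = p - 5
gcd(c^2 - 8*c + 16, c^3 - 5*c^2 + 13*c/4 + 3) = c - 4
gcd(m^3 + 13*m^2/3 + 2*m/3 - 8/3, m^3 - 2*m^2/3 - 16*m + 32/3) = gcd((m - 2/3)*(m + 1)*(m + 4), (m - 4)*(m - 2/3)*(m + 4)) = m^2 + 10*m/3 - 8/3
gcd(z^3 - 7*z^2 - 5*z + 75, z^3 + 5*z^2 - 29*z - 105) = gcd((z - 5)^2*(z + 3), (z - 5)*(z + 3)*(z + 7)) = z^2 - 2*z - 15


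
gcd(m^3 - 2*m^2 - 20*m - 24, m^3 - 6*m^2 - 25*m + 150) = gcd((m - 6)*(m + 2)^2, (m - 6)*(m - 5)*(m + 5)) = m - 6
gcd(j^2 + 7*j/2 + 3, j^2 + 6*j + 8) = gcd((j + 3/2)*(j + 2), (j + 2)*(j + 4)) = j + 2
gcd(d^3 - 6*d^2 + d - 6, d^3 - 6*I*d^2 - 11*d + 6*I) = d - I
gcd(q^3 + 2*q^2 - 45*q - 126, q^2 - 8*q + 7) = q - 7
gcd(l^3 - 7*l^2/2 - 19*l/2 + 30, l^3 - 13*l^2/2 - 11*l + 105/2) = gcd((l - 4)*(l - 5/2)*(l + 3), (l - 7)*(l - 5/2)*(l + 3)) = l^2 + l/2 - 15/2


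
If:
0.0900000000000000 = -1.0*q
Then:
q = -0.09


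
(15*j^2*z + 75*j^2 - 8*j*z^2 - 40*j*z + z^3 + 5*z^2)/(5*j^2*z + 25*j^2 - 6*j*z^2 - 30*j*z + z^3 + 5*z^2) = (-3*j + z)/(-j + z)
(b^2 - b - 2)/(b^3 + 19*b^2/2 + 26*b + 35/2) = 2*(b - 2)/(2*b^2 + 17*b + 35)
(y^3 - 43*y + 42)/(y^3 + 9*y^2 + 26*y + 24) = (y^3 - 43*y + 42)/(y^3 + 9*y^2 + 26*y + 24)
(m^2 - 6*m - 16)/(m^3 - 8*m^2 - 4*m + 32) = 1/(m - 2)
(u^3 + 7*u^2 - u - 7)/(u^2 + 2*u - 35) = (u^2 - 1)/(u - 5)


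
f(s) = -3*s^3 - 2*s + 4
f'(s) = -9*s^2 - 2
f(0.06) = 3.88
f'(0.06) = -2.03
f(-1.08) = 9.94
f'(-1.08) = -12.50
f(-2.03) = 33.16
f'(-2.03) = -39.09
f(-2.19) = 39.89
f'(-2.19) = -45.16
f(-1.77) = 24.18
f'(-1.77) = -30.20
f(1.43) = -7.63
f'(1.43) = -20.40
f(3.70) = -155.36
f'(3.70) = -125.21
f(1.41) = -7.23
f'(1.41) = -19.89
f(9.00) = -2201.00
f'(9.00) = -731.00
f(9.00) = -2201.00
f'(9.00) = -731.00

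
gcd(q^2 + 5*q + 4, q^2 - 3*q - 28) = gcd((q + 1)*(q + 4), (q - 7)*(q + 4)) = q + 4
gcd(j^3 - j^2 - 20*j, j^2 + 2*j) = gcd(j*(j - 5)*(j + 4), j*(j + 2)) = j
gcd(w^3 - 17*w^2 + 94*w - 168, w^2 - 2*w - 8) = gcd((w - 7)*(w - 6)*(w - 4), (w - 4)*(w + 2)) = w - 4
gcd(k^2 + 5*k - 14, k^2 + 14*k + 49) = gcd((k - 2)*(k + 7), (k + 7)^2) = k + 7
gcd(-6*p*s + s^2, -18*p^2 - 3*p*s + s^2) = 6*p - s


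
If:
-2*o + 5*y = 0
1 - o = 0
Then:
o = 1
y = 2/5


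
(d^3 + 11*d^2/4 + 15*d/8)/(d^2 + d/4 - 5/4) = d*(2*d + 3)/(2*(d - 1))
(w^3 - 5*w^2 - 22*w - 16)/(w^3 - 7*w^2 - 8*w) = (w + 2)/w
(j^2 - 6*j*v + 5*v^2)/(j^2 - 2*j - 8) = (-j^2 + 6*j*v - 5*v^2)/(-j^2 + 2*j + 8)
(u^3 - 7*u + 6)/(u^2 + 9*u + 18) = (u^2 - 3*u + 2)/(u + 6)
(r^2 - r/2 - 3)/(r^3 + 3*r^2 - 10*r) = (r + 3/2)/(r*(r + 5))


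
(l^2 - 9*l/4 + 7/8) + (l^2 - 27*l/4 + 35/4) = 2*l^2 - 9*l + 77/8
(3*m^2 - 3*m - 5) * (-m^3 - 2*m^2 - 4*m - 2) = -3*m^5 - 3*m^4 - m^3 + 16*m^2 + 26*m + 10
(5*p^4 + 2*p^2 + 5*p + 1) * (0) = 0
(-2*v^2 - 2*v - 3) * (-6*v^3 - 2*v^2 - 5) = 12*v^5 + 16*v^4 + 22*v^3 + 16*v^2 + 10*v + 15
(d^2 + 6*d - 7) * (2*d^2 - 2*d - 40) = 2*d^4 + 10*d^3 - 66*d^2 - 226*d + 280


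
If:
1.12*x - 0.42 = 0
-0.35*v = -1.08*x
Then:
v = 1.16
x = 0.38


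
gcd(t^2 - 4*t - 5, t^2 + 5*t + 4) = t + 1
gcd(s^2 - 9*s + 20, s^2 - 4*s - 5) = s - 5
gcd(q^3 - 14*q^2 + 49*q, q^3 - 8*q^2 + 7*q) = q^2 - 7*q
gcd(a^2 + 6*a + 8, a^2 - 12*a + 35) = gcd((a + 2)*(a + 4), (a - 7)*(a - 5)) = 1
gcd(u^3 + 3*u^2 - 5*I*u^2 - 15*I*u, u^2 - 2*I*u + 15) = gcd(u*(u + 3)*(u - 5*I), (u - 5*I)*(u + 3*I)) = u - 5*I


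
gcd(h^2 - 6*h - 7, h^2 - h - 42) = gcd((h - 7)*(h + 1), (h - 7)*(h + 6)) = h - 7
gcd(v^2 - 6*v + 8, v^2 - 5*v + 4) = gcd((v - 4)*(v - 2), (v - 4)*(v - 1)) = v - 4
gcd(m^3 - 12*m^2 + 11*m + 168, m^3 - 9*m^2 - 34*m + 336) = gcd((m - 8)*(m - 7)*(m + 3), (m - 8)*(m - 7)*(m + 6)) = m^2 - 15*m + 56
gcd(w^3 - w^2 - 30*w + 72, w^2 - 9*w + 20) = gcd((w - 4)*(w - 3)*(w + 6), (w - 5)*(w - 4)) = w - 4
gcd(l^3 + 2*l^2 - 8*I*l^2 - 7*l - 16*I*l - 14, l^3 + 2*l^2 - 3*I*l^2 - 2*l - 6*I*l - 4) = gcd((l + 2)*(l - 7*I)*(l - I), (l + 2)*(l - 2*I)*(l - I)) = l^2 + l*(2 - I) - 2*I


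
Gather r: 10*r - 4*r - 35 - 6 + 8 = 6*r - 33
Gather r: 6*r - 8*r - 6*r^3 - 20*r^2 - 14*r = -6*r^3 - 20*r^2 - 16*r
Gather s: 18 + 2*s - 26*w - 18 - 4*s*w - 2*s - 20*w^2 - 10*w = -4*s*w - 20*w^2 - 36*w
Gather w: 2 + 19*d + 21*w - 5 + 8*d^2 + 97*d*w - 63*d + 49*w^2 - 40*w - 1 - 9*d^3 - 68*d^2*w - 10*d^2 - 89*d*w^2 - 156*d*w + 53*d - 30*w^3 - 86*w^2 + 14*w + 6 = -9*d^3 - 2*d^2 + 9*d - 30*w^3 + w^2*(-89*d - 37) + w*(-68*d^2 - 59*d - 5) + 2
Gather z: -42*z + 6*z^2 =6*z^2 - 42*z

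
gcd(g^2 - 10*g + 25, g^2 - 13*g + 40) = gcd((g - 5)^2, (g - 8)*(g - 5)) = g - 5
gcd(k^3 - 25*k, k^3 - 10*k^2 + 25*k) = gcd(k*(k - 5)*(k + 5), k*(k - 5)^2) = k^2 - 5*k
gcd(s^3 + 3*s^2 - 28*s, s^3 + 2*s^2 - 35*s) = s^2 + 7*s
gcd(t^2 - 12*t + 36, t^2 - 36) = t - 6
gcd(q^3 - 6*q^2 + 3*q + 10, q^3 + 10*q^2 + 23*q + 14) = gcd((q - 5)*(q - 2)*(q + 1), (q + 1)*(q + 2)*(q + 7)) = q + 1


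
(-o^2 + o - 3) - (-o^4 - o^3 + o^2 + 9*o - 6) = o^4 + o^3 - 2*o^2 - 8*o + 3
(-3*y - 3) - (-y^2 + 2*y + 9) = y^2 - 5*y - 12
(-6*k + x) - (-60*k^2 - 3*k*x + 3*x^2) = 60*k^2 + 3*k*x - 6*k - 3*x^2 + x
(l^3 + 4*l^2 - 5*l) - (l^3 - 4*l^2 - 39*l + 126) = 8*l^2 + 34*l - 126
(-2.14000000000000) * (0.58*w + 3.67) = -1.2412*w - 7.8538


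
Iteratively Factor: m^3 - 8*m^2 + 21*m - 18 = (m - 3)*(m^2 - 5*m + 6) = (m - 3)^2*(m - 2)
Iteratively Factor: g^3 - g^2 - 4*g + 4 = (g - 1)*(g^2 - 4) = (g - 2)*(g - 1)*(g + 2)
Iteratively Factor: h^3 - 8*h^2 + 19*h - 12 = (h - 1)*(h^2 - 7*h + 12) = (h - 4)*(h - 1)*(h - 3)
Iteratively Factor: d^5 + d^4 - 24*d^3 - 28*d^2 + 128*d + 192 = (d + 2)*(d^4 - d^3 - 22*d^2 + 16*d + 96) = (d - 4)*(d + 2)*(d^3 + 3*d^2 - 10*d - 24) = (d - 4)*(d + 2)*(d + 4)*(d^2 - d - 6) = (d - 4)*(d - 3)*(d + 2)*(d + 4)*(d + 2)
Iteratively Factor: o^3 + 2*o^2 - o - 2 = (o + 2)*(o^2 - 1) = (o + 1)*(o + 2)*(o - 1)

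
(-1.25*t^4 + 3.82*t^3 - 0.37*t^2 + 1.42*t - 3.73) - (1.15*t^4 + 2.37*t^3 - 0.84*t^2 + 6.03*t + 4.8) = -2.4*t^4 + 1.45*t^3 + 0.47*t^2 - 4.61*t - 8.53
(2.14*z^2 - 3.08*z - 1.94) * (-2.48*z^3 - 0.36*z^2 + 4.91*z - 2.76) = -5.3072*z^5 + 6.868*z^4 + 16.4274*z^3 - 20.3308*z^2 - 1.0246*z + 5.3544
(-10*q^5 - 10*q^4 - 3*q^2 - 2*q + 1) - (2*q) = -10*q^5 - 10*q^4 - 3*q^2 - 4*q + 1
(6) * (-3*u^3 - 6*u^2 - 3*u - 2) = -18*u^3 - 36*u^2 - 18*u - 12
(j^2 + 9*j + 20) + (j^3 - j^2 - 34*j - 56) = j^3 - 25*j - 36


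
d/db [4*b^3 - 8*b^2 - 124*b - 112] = 12*b^2 - 16*b - 124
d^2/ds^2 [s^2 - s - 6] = 2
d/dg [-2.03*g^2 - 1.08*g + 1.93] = -4.06*g - 1.08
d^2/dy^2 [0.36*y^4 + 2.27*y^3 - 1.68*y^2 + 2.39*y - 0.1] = 4.32*y^2 + 13.62*y - 3.36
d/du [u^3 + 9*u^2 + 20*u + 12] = 3*u^2 + 18*u + 20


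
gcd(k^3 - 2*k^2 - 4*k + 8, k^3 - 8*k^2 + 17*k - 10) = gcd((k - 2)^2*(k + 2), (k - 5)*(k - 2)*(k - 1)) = k - 2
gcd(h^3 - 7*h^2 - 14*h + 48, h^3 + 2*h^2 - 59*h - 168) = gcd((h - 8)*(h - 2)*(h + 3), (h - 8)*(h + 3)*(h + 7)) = h^2 - 5*h - 24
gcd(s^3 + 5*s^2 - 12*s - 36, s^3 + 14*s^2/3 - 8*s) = s + 6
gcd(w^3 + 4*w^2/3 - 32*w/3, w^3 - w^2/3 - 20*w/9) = w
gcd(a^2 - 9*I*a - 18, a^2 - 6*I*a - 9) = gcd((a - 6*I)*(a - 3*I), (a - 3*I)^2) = a - 3*I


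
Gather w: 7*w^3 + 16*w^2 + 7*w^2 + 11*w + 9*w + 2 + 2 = 7*w^3 + 23*w^2 + 20*w + 4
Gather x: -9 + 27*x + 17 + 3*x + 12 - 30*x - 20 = 0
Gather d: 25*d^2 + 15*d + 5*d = 25*d^2 + 20*d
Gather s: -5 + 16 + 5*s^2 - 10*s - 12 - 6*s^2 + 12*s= -s^2 + 2*s - 1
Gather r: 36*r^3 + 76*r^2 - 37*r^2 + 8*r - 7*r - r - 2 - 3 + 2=36*r^3 + 39*r^2 - 3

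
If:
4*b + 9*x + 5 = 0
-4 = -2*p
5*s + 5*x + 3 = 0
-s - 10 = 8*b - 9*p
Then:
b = 181/190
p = 2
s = 36/95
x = -93/95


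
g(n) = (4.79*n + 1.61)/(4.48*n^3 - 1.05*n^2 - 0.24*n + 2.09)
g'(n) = (4.79*n + 1.61)*(-13.44*n^2 + 2.1*n + 0.24)/(4.48*n^3 - 1.05*n^2 - 0.24*n + 2.09)^2 + 4.79/(4.48*n^3 - 1.05*n^2 - 0.24*n + 2.09)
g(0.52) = 1.77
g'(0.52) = 0.31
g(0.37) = 1.62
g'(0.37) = 1.66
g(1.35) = 0.74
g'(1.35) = -1.02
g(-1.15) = 0.67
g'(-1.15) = 1.46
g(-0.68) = -4.59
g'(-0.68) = 107.94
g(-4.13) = 0.05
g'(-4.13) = 0.03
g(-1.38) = 0.44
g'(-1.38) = 0.67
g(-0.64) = -2.28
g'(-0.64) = 31.05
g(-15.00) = 0.00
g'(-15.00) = 0.00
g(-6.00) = 0.03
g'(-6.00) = 0.01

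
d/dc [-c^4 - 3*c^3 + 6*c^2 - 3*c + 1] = -4*c^3 - 9*c^2 + 12*c - 3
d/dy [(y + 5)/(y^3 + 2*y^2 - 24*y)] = (y*(y^2 + 2*y - 24) - (y + 5)*(3*y^2 + 4*y - 24))/(y^2*(y^2 + 2*y - 24)^2)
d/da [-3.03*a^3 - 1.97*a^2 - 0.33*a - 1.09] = -9.09*a^2 - 3.94*a - 0.33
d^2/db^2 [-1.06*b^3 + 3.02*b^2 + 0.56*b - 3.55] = 6.04 - 6.36*b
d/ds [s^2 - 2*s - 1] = 2*s - 2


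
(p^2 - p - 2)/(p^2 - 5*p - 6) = (p - 2)/(p - 6)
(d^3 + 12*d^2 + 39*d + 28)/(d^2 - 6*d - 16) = (d^3 + 12*d^2 + 39*d + 28)/(d^2 - 6*d - 16)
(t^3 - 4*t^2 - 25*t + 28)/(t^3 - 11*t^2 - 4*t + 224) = (t - 1)/(t - 8)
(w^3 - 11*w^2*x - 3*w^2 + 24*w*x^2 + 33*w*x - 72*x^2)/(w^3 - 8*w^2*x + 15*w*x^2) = (-w^2 + 8*w*x + 3*w - 24*x)/(w*(-w + 5*x))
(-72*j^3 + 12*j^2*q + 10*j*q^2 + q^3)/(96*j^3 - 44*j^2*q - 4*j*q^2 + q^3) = (6*j + q)/(-8*j + q)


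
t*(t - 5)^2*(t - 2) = t^4 - 12*t^3 + 45*t^2 - 50*t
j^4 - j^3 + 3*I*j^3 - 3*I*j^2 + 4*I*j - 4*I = (j - 1)*(j - I)*(j + 2*I)^2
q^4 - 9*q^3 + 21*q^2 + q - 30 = (q - 5)*(q - 3)*(q - 2)*(q + 1)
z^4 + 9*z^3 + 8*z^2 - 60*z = z*(z - 2)*(z + 5)*(z + 6)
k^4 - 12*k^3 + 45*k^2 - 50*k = k*(k - 5)^2*(k - 2)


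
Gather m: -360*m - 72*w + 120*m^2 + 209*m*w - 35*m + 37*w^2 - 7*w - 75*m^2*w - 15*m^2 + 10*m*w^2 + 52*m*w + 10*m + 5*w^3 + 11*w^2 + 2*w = m^2*(105 - 75*w) + m*(10*w^2 + 261*w - 385) + 5*w^3 + 48*w^2 - 77*w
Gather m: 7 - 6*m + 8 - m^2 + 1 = -m^2 - 6*m + 16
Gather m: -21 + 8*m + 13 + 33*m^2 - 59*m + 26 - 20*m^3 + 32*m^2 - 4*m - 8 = -20*m^3 + 65*m^2 - 55*m + 10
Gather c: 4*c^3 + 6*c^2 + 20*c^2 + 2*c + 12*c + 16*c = 4*c^3 + 26*c^2 + 30*c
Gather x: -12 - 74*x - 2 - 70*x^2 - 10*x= -70*x^2 - 84*x - 14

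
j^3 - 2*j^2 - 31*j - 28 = (j - 7)*(j + 1)*(j + 4)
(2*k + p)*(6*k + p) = 12*k^2 + 8*k*p + p^2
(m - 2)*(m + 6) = m^2 + 4*m - 12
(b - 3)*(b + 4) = b^2 + b - 12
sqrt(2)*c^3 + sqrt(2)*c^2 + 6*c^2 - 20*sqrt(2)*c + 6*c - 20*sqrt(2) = (c - 2*sqrt(2))*(c + 5*sqrt(2))*(sqrt(2)*c + sqrt(2))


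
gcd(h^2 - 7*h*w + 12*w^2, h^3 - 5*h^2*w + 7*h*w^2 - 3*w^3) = -h + 3*w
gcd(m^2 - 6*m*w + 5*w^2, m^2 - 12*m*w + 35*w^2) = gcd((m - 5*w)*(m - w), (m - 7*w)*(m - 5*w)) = -m + 5*w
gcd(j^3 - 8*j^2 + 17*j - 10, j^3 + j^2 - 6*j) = j - 2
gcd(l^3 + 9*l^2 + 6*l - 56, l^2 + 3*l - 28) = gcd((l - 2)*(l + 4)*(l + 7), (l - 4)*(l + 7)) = l + 7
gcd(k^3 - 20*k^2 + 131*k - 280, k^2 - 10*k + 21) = k - 7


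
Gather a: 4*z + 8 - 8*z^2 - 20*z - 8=-8*z^2 - 16*z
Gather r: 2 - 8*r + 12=14 - 8*r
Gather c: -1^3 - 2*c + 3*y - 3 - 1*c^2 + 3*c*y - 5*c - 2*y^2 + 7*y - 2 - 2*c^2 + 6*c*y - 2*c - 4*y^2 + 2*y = -3*c^2 + c*(9*y - 9) - 6*y^2 + 12*y - 6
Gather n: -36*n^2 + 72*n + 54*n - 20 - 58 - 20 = -36*n^2 + 126*n - 98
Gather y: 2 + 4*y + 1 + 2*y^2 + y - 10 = 2*y^2 + 5*y - 7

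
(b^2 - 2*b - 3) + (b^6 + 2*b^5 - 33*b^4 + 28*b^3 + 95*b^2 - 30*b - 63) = b^6 + 2*b^5 - 33*b^4 + 28*b^3 + 96*b^2 - 32*b - 66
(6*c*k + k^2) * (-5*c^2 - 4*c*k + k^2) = -30*c^3*k - 29*c^2*k^2 + 2*c*k^3 + k^4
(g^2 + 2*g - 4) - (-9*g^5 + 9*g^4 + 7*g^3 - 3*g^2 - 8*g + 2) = 9*g^5 - 9*g^4 - 7*g^3 + 4*g^2 + 10*g - 6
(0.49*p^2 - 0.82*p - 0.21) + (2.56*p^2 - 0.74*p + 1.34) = 3.05*p^2 - 1.56*p + 1.13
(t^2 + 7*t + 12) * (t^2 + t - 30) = t^4 + 8*t^3 - 11*t^2 - 198*t - 360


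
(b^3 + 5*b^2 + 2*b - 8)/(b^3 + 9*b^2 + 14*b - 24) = (b + 2)/(b + 6)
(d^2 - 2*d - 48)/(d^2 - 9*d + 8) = (d + 6)/(d - 1)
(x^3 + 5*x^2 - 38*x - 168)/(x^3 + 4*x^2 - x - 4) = (x^2 + x - 42)/(x^2 - 1)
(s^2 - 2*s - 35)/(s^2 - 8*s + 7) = (s + 5)/(s - 1)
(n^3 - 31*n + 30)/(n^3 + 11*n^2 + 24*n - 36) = (n - 5)/(n + 6)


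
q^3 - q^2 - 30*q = q*(q - 6)*(q + 5)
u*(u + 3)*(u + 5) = u^3 + 8*u^2 + 15*u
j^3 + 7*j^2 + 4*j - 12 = (j - 1)*(j + 2)*(j + 6)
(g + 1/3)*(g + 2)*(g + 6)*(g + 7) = g^4 + 46*g^3/3 + 73*g^2 + 320*g/3 + 28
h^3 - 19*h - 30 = (h - 5)*(h + 2)*(h + 3)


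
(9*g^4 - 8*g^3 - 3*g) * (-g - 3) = -9*g^5 - 19*g^4 + 24*g^3 + 3*g^2 + 9*g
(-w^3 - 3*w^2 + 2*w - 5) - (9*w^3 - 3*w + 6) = -10*w^3 - 3*w^2 + 5*w - 11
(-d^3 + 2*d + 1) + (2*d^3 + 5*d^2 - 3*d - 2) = d^3 + 5*d^2 - d - 1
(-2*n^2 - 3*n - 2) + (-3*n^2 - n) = -5*n^2 - 4*n - 2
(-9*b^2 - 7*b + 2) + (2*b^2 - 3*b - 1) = -7*b^2 - 10*b + 1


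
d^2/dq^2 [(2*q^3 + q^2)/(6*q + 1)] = 2*(72*q^3 + 36*q^2 + 6*q + 1)/(216*q^3 + 108*q^2 + 18*q + 1)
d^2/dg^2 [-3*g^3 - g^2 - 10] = -18*g - 2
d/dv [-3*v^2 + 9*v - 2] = 9 - 6*v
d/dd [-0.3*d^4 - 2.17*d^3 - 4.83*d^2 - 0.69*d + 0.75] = -1.2*d^3 - 6.51*d^2 - 9.66*d - 0.69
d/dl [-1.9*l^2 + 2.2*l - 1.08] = 2.2 - 3.8*l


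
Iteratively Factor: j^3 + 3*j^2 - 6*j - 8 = (j - 2)*(j^2 + 5*j + 4) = (j - 2)*(j + 4)*(j + 1)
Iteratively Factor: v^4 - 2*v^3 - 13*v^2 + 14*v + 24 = (v + 3)*(v^3 - 5*v^2 + 2*v + 8) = (v + 1)*(v + 3)*(v^2 - 6*v + 8) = (v - 4)*(v + 1)*(v + 3)*(v - 2)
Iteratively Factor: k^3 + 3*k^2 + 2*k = (k + 1)*(k^2 + 2*k) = (k + 1)*(k + 2)*(k)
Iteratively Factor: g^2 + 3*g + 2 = (g + 2)*(g + 1)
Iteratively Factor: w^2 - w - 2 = (w + 1)*(w - 2)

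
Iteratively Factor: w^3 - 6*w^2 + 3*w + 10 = (w - 5)*(w^2 - w - 2) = (w - 5)*(w + 1)*(w - 2)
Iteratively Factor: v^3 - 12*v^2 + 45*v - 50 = (v - 5)*(v^2 - 7*v + 10) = (v - 5)^2*(v - 2)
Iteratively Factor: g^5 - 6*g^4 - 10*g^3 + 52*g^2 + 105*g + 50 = (g - 5)*(g^4 - g^3 - 15*g^2 - 23*g - 10) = (g - 5)*(g + 1)*(g^3 - 2*g^2 - 13*g - 10) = (g - 5)^2*(g + 1)*(g^2 + 3*g + 2) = (g - 5)^2*(g + 1)^2*(g + 2)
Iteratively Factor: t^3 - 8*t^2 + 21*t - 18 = (t - 3)*(t^2 - 5*t + 6) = (t - 3)^2*(t - 2)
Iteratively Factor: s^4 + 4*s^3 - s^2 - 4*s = (s)*(s^3 + 4*s^2 - s - 4) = s*(s + 1)*(s^2 + 3*s - 4) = s*(s + 1)*(s + 4)*(s - 1)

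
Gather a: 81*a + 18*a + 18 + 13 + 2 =99*a + 33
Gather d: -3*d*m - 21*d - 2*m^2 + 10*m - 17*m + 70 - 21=d*(-3*m - 21) - 2*m^2 - 7*m + 49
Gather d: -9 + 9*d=9*d - 9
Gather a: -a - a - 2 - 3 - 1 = -2*a - 6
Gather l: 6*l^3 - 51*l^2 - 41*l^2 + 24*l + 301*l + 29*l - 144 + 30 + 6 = 6*l^3 - 92*l^2 + 354*l - 108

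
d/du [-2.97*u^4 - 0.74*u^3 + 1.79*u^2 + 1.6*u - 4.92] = -11.88*u^3 - 2.22*u^2 + 3.58*u + 1.6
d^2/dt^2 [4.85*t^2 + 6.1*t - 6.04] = 9.70000000000000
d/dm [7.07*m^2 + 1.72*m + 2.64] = 14.14*m + 1.72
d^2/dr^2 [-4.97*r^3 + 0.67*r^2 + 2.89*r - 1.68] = 1.34 - 29.82*r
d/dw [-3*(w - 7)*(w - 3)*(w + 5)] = -9*w^2 + 30*w + 87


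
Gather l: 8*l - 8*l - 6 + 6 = 0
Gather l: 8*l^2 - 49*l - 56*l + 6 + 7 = 8*l^2 - 105*l + 13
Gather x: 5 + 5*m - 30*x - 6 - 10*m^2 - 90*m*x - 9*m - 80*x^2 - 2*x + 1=-10*m^2 - 4*m - 80*x^2 + x*(-90*m - 32)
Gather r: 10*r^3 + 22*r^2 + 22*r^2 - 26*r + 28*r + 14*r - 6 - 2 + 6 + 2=10*r^3 + 44*r^2 + 16*r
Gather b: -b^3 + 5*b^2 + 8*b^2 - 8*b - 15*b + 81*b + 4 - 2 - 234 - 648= -b^3 + 13*b^2 + 58*b - 880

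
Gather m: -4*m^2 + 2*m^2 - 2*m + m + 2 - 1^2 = -2*m^2 - m + 1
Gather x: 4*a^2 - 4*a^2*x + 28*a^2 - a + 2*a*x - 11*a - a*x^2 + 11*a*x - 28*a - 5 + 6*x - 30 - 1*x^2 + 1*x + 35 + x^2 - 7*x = 32*a^2 - a*x^2 - 40*a + x*(-4*a^2 + 13*a)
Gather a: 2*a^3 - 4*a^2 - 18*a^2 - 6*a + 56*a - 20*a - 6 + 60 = 2*a^3 - 22*a^2 + 30*a + 54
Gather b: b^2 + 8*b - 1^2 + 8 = b^2 + 8*b + 7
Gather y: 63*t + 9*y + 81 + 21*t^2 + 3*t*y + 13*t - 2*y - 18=21*t^2 + 76*t + y*(3*t + 7) + 63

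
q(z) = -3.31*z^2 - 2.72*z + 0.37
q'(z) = -6.62*z - 2.72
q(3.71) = -55.28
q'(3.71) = -27.28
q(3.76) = -56.65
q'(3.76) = -27.61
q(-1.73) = -4.83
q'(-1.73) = 8.73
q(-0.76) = 0.53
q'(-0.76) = 2.31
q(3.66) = -53.92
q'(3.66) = -26.95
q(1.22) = -7.88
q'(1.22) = -10.80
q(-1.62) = -3.91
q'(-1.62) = 8.00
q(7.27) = -194.35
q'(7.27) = -50.85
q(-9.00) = -243.26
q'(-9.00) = 56.86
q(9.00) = -292.22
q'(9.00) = -62.30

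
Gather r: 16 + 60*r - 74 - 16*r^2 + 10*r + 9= -16*r^2 + 70*r - 49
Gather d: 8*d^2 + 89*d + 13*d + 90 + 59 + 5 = 8*d^2 + 102*d + 154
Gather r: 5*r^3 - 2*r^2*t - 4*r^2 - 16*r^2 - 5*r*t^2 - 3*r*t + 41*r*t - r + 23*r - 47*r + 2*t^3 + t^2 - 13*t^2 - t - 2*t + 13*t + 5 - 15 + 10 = 5*r^3 + r^2*(-2*t - 20) + r*(-5*t^2 + 38*t - 25) + 2*t^3 - 12*t^2 + 10*t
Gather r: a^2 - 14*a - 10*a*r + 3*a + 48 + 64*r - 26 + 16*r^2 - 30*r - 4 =a^2 - 11*a + 16*r^2 + r*(34 - 10*a) + 18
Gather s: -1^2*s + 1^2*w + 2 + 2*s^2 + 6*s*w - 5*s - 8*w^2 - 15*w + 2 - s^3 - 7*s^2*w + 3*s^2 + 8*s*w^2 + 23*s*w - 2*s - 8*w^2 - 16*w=-s^3 + s^2*(5 - 7*w) + s*(8*w^2 + 29*w - 8) - 16*w^2 - 30*w + 4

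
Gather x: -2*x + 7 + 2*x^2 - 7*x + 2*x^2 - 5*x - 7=4*x^2 - 14*x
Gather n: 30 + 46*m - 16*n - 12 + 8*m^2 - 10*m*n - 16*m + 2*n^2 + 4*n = 8*m^2 + 30*m + 2*n^2 + n*(-10*m - 12) + 18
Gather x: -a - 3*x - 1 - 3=-a - 3*x - 4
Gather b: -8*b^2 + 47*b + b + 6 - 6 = -8*b^2 + 48*b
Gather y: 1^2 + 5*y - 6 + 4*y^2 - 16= 4*y^2 + 5*y - 21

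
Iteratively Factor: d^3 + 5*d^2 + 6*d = (d)*(d^2 + 5*d + 6) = d*(d + 2)*(d + 3)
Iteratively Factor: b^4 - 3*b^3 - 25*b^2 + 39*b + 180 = (b - 4)*(b^3 + b^2 - 21*b - 45) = (b - 5)*(b - 4)*(b^2 + 6*b + 9) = (b - 5)*(b - 4)*(b + 3)*(b + 3)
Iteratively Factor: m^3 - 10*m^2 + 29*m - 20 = (m - 5)*(m^2 - 5*m + 4) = (m - 5)*(m - 4)*(m - 1)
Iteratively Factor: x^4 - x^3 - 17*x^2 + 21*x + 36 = (x - 3)*(x^3 + 2*x^2 - 11*x - 12) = (x - 3)^2*(x^2 + 5*x + 4) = (x - 3)^2*(x + 1)*(x + 4)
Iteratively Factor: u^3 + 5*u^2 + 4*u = (u + 4)*(u^2 + u) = u*(u + 4)*(u + 1)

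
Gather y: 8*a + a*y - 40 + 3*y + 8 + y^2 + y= 8*a + y^2 + y*(a + 4) - 32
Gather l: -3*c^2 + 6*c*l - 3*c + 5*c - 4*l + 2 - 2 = -3*c^2 + 2*c + l*(6*c - 4)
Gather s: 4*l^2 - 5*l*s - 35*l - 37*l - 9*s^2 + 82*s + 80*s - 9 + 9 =4*l^2 - 72*l - 9*s^2 + s*(162 - 5*l)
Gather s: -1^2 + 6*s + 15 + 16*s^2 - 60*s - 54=16*s^2 - 54*s - 40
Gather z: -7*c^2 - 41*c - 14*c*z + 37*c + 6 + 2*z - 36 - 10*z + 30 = -7*c^2 - 4*c + z*(-14*c - 8)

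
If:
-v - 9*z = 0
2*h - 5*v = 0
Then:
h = -45*z/2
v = -9*z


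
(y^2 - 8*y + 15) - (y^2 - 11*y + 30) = 3*y - 15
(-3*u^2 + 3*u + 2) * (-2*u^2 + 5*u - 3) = 6*u^4 - 21*u^3 + 20*u^2 + u - 6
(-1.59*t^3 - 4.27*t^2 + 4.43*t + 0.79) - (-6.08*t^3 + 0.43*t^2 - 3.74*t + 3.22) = 4.49*t^3 - 4.7*t^2 + 8.17*t - 2.43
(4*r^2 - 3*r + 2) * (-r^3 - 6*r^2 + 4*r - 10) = -4*r^5 - 21*r^4 + 32*r^3 - 64*r^2 + 38*r - 20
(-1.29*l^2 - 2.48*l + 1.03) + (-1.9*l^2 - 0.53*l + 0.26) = -3.19*l^2 - 3.01*l + 1.29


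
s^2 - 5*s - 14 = (s - 7)*(s + 2)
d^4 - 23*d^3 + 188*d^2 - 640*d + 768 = (d - 8)^2*(d - 4)*(d - 3)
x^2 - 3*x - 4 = (x - 4)*(x + 1)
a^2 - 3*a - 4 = (a - 4)*(a + 1)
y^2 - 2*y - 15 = (y - 5)*(y + 3)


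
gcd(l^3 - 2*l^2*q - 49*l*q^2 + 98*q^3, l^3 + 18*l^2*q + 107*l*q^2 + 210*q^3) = l + 7*q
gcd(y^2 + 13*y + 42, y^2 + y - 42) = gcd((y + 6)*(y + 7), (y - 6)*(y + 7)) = y + 7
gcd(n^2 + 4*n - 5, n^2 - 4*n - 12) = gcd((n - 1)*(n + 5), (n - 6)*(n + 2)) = 1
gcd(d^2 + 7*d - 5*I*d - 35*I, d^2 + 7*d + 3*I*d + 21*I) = d + 7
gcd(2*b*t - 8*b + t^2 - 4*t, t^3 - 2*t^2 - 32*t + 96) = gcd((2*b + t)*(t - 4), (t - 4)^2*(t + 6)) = t - 4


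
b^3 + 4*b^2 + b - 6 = (b - 1)*(b + 2)*(b + 3)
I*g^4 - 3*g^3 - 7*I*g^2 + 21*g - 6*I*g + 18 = (g - 3)*(g + 2)*(g + 3*I)*(I*g + I)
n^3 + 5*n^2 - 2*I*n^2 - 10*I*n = n*(n + 5)*(n - 2*I)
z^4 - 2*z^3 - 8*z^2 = z^2*(z - 4)*(z + 2)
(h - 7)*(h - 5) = h^2 - 12*h + 35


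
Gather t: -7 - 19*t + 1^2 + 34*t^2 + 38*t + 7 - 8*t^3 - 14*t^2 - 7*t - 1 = -8*t^3 + 20*t^2 + 12*t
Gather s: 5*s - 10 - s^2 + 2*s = -s^2 + 7*s - 10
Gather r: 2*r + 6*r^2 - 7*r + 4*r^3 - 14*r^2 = 4*r^3 - 8*r^2 - 5*r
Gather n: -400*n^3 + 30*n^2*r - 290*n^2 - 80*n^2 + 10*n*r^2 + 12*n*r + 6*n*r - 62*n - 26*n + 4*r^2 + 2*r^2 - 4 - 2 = -400*n^3 + n^2*(30*r - 370) + n*(10*r^2 + 18*r - 88) + 6*r^2 - 6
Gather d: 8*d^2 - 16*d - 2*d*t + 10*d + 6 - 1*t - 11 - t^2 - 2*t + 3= 8*d^2 + d*(-2*t - 6) - t^2 - 3*t - 2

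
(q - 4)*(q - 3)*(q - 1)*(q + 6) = q^4 - 2*q^3 - 29*q^2 + 102*q - 72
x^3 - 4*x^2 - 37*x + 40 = (x - 8)*(x - 1)*(x + 5)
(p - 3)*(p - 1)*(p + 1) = p^3 - 3*p^2 - p + 3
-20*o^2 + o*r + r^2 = (-4*o + r)*(5*o + r)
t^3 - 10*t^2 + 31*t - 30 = (t - 5)*(t - 3)*(t - 2)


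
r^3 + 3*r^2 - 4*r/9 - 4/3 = (r - 2/3)*(r + 2/3)*(r + 3)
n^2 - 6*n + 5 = (n - 5)*(n - 1)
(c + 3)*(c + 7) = c^2 + 10*c + 21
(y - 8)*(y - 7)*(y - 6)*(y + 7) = y^4 - 14*y^3 - y^2 + 686*y - 2352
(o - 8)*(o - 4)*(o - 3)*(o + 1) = o^4 - 14*o^3 + 53*o^2 - 28*o - 96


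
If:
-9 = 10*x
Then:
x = -9/10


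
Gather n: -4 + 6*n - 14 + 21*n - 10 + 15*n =42*n - 28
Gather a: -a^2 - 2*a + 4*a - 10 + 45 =-a^2 + 2*a + 35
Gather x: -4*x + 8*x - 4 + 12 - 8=4*x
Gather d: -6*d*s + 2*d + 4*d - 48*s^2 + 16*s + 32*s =d*(6 - 6*s) - 48*s^2 + 48*s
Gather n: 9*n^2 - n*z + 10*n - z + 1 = 9*n^2 + n*(10 - z) - z + 1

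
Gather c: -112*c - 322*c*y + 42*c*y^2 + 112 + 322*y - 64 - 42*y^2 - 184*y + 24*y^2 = c*(42*y^2 - 322*y - 112) - 18*y^2 + 138*y + 48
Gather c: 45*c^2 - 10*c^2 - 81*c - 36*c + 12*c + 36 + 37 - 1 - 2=35*c^2 - 105*c + 70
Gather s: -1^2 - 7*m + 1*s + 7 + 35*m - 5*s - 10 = 28*m - 4*s - 4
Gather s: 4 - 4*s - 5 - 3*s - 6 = -7*s - 7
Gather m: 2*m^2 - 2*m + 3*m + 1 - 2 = 2*m^2 + m - 1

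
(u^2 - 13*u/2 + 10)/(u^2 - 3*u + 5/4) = 2*(u - 4)/(2*u - 1)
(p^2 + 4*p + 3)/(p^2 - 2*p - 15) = (p + 1)/(p - 5)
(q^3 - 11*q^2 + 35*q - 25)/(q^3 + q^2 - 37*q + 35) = (q - 5)/(q + 7)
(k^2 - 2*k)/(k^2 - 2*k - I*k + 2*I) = k/(k - I)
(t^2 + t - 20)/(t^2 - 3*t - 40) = (t - 4)/(t - 8)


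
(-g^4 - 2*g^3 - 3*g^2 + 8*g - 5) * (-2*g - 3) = 2*g^5 + 7*g^4 + 12*g^3 - 7*g^2 - 14*g + 15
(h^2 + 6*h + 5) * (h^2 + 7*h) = h^4 + 13*h^3 + 47*h^2 + 35*h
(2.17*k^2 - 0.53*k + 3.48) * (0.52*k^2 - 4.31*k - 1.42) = 1.1284*k^4 - 9.6283*k^3 + 1.0125*k^2 - 14.2462*k - 4.9416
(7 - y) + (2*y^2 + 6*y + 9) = 2*y^2 + 5*y + 16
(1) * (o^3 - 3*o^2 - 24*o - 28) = o^3 - 3*o^2 - 24*o - 28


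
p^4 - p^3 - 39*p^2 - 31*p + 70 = (p - 7)*(p - 1)*(p + 2)*(p + 5)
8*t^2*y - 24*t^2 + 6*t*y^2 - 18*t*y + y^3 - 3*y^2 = (2*t + y)*(4*t + y)*(y - 3)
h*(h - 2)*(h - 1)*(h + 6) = h^4 + 3*h^3 - 16*h^2 + 12*h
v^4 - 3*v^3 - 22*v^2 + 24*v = v*(v - 6)*(v - 1)*(v + 4)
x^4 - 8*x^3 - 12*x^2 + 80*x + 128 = (x - 8)*(x - 4)*(x + 2)^2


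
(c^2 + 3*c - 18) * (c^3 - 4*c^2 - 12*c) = c^5 - c^4 - 42*c^3 + 36*c^2 + 216*c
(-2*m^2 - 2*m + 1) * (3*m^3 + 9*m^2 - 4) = -6*m^5 - 24*m^4 - 15*m^3 + 17*m^2 + 8*m - 4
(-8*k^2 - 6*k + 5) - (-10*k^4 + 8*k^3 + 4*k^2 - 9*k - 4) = 10*k^4 - 8*k^3 - 12*k^2 + 3*k + 9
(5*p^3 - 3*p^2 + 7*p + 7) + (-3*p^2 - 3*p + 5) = 5*p^3 - 6*p^2 + 4*p + 12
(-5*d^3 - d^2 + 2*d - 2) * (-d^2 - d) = 5*d^5 + 6*d^4 - d^3 + 2*d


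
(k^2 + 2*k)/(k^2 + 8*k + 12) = k/(k + 6)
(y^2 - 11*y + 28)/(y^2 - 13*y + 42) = (y - 4)/(y - 6)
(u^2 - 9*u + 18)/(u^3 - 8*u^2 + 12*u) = (u - 3)/(u*(u - 2))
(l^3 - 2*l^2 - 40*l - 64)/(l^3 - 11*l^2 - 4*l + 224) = (l + 2)/(l - 7)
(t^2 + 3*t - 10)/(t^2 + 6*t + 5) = (t - 2)/(t + 1)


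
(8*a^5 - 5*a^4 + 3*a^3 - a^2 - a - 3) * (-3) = -24*a^5 + 15*a^4 - 9*a^3 + 3*a^2 + 3*a + 9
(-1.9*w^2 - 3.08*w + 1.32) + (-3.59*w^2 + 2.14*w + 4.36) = -5.49*w^2 - 0.94*w + 5.68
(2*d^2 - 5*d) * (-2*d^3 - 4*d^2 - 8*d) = -4*d^5 + 2*d^4 + 4*d^3 + 40*d^2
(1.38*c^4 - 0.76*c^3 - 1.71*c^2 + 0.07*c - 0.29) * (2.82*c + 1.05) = 3.8916*c^5 - 0.6942*c^4 - 5.6202*c^3 - 1.5981*c^2 - 0.7443*c - 0.3045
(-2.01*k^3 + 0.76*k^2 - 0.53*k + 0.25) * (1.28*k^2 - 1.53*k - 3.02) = -2.5728*k^5 + 4.0481*k^4 + 4.229*k^3 - 1.1643*k^2 + 1.2181*k - 0.755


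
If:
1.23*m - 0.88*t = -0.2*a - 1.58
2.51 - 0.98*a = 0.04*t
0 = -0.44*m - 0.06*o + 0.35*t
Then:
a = 2.56122448979592 - 0.0408163265306122*t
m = 0.722083955533433*t - 1.70101211216194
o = 0.538050992754825*t + 12.4740888225209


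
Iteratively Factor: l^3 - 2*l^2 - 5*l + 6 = (l - 3)*(l^2 + l - 2) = (l - 3)*(l + 2)*(l - 1)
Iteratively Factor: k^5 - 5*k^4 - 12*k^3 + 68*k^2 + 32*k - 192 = (k - 2)*(k^4 - 3*k^3 - 18*k^2 + 32*k + 96) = (k - 4)*(k - 2)*(k^3 + k^2 - 14*k - 24) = (k - 4)^2*(k - 2)*(k^2 + 5*k + 6) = (k - 4)^2*(k - 2)*(k + 3)*(k + 2)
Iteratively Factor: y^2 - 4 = (y - 2)*(y + 2)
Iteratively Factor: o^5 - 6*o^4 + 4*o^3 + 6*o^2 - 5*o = (o - 1)*(o^4 - 5*o^3 - o^2 + 5*o) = (o - 1)*(o + 1)*(o^3 - 6*o^2 + 5*o) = o*(o - 1)*(o + 1)*(o^2 - 6*o + 5) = o*(o - 1)^2*(o + 1)*(o - 5)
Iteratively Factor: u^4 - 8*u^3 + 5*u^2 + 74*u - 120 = (u - 5)*(u^3 - 3*u^2 - 10*u + 24) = (u - 5)*(u - 2)*(u^2 - u - 12) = (u - 5)*(u - 2)*(u + 3)*(u - 4)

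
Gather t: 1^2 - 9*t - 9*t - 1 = -18*t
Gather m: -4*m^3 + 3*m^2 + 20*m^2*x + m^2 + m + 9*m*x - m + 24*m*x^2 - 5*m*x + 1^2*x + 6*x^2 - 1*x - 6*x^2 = -4*m^3 + m^2*(20*x + 4) + m*(24*x^2 + 4*x)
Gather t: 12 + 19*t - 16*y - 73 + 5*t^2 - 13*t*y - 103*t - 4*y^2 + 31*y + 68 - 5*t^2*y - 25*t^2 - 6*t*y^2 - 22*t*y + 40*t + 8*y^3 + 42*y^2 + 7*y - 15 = t^2*(-5*y - 20) + t*(-6*y^2 - 35*y - 44) + 8*y^3 + 38*y^2 + 22*y - 8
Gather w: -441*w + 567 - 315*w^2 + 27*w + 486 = -315*w^2 - 414*w + 1053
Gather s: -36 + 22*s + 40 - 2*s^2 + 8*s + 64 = -2*s^2 + 30*s + 68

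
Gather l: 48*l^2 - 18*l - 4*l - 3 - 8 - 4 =48*l^2 - 22*l - 15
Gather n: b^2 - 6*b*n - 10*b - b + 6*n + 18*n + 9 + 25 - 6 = b^2 - 11*b + n*(24 - 6*b) + 28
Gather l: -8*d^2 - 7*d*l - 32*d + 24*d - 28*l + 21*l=-8*d^2 - 8*d + l*(-7*d - 7)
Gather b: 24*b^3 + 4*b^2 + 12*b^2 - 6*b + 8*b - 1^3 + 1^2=24*b^3 + 16*b^2 + 2*b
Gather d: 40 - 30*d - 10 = 30 - 30*d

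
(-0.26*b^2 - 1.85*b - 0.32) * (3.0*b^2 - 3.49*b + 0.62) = -0.78*b^4 - 4.6426*b^3 + 5.3353*b^2 - 0.0302*b - 0.1984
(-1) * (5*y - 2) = 2 - 5*y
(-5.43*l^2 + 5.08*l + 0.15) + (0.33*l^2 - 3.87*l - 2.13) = -5.1*l^2 + 1.21*l - 1.98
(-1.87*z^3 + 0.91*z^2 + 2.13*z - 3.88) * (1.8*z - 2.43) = -3.366*z^4 + 6.1821*z^3 + 1.6227*z^2 - 12.1599*z + 9.4284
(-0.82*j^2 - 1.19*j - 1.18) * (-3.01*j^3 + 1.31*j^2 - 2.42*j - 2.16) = 2.4682*j^5 + 2.5077*j^4 + 3.9773*j^3 + 3.1052*j^2 + 5.426*j + 2.5488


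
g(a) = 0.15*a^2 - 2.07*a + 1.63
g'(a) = 0.3*a - 2.07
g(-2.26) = 7.07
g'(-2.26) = -2.75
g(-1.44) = 4.92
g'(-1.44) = -2.50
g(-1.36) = 4.72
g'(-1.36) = -2.48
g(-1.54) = 5.17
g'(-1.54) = -2.53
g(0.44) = 0.75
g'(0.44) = -1.94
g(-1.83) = 5.92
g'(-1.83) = -2.62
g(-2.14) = 6.75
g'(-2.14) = -2.71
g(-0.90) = 3.61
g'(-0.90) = -2.34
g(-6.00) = 19.45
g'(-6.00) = -3.87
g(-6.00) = 19.45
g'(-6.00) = -3.87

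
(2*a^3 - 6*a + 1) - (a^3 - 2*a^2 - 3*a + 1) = a^3 + 2*a^2 - 3*a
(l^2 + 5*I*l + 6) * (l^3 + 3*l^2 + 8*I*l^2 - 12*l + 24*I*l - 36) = l^5 + 3*l^4 + 13*I*l^4 - 46*l^3 + 39*I*l^3 - 138*l^2 - 12*I*l^2 - 72*l - 36*I*l - 216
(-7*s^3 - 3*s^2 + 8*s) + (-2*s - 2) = -7*s^3 - 3*s^2 + 6*s - 2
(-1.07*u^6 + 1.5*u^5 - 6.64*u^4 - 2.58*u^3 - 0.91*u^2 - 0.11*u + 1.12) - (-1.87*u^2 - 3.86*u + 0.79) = -1.07*u^6 + 1.5*u^5 - 6.64*u^4 - 2.58*u^3 + 0.96*u^2 + 3.75*u + 0.33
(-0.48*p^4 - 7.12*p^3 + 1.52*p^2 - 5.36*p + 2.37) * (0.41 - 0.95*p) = 0.456*p^5 + 6.5672*p^4 - 4.3632*p^3 + 5.7152*p^2 - 4.4491*p + 0.9717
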